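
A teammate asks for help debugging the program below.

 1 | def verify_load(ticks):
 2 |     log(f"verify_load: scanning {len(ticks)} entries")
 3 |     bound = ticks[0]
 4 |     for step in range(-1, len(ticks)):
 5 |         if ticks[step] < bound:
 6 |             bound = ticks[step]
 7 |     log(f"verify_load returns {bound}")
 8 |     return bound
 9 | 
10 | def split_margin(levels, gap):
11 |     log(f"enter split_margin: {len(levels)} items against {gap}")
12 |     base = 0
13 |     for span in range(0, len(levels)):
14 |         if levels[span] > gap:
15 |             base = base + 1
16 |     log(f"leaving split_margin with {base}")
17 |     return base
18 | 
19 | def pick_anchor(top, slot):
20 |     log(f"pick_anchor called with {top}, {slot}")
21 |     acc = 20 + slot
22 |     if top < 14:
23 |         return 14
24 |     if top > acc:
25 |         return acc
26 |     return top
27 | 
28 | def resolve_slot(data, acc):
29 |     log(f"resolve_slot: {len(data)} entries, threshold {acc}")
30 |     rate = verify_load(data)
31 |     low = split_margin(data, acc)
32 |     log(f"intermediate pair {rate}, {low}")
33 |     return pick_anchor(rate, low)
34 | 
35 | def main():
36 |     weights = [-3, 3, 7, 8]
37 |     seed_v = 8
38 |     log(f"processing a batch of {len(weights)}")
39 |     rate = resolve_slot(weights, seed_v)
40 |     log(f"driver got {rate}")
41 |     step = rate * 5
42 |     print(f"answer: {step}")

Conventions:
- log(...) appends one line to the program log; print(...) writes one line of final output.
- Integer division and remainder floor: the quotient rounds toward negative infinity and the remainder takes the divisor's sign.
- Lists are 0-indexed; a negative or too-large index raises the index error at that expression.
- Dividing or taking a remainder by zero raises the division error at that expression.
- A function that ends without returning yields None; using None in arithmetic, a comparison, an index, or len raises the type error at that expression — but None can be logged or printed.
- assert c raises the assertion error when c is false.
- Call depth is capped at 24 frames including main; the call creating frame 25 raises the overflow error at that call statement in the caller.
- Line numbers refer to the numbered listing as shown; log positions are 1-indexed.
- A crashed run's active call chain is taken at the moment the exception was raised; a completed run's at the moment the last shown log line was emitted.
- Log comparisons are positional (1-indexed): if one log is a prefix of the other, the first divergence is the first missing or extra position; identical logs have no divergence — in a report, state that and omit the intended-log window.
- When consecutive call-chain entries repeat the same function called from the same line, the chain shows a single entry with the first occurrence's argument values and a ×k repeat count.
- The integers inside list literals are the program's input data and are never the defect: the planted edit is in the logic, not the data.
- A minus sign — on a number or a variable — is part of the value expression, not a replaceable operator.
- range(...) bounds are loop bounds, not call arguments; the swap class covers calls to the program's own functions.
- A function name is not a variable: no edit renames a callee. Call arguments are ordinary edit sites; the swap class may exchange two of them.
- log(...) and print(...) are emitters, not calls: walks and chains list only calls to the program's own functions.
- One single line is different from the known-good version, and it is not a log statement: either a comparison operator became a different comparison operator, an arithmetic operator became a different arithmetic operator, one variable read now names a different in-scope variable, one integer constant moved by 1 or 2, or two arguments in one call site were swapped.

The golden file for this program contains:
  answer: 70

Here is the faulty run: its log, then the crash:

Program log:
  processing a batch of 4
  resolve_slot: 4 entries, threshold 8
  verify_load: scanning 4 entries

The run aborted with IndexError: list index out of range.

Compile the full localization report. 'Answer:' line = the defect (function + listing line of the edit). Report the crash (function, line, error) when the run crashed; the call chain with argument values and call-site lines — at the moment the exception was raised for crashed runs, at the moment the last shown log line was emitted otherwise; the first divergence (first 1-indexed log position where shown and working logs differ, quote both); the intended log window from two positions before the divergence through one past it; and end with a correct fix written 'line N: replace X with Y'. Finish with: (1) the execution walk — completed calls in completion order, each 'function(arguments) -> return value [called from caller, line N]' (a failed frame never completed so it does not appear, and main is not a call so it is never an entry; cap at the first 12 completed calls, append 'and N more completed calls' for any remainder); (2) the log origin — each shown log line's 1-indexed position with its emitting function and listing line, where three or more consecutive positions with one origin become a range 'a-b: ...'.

Answer: the defect is in verify_load at line 4.
The tell: A complete run would log 'verify_load returns -3' next, but this one stopped at 3 lines.
Crash: verify_load, line 5, IndexError.
Call chain: main -> resolve_slot([-3, 3, 7, 8], 8) (called at line 39) -> verify_load([-3, 3, 7, 8]) (called at line 30).
First divergence: position 4 — the faulty run's log ends after 3 lines; the working version continues with 'verify_load returns -3'.
Intended log window:
  2: resolve_slot: 4 entries, threshold 8
  3: verify_load: scanning 4 entries
  4: verify_load returns -3
  5: enter split_margin: 4 items against 8
Execution walk:
  (no call completed)
Log origin:
  1: logged in main at line 38
  2: logged in resolve_slot at line 29
  3: logged in verify_load at line 2
A correct fix: line 4: replace `-1` with `1`.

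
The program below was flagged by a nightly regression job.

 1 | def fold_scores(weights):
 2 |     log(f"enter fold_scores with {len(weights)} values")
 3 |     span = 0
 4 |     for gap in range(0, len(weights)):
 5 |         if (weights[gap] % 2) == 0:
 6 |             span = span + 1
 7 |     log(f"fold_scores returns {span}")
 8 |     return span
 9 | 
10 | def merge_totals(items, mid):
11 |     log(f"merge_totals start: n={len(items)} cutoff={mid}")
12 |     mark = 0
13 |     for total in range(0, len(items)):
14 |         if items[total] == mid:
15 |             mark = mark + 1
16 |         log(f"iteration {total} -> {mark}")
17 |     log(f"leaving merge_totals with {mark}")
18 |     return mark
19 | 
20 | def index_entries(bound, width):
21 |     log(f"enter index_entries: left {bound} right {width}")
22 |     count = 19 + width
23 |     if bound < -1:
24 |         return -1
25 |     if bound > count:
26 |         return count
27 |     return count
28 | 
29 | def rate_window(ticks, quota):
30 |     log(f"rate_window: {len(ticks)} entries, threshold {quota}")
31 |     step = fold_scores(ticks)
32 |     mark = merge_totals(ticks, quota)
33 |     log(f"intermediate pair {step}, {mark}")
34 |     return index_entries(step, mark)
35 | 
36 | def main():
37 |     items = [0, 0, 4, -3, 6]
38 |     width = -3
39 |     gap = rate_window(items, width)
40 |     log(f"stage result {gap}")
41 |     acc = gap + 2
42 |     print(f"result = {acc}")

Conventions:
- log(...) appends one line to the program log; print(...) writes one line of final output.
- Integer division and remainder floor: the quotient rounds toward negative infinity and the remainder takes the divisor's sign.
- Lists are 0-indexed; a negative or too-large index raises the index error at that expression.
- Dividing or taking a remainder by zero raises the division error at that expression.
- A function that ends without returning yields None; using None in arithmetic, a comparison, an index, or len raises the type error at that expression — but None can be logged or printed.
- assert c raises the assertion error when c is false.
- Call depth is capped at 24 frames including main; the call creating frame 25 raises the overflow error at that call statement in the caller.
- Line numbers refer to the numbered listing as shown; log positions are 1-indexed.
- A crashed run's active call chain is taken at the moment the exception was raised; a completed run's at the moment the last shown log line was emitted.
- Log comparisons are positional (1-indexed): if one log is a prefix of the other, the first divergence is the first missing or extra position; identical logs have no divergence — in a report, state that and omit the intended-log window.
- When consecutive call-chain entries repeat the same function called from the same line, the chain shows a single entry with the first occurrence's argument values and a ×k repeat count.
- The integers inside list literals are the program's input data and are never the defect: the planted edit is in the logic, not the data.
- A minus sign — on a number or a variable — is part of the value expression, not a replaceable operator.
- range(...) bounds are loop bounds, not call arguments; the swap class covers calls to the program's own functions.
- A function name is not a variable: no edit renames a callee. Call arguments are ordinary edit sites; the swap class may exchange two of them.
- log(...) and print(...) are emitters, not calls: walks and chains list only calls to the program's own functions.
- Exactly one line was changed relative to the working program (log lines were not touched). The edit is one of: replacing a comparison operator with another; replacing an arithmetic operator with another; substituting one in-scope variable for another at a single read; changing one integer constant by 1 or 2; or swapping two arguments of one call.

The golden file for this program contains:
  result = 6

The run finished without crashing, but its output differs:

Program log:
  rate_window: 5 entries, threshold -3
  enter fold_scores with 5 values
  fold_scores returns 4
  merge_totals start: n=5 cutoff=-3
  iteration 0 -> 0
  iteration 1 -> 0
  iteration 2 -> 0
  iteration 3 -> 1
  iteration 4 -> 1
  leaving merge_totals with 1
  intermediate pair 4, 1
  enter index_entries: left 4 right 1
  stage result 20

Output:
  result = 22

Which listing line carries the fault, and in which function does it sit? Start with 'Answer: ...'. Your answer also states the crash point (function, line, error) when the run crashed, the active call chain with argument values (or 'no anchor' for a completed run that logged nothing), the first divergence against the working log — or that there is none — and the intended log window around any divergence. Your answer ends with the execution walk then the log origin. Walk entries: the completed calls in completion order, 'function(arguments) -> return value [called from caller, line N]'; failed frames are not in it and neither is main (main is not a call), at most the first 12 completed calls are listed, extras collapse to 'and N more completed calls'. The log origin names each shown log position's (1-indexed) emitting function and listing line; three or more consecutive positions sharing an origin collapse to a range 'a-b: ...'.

Answer: the defect is in index_entries at line 27.
Key observation: Everything matches until log position 13, which reads 'stage result 20' in place of 'stage result 4'.
Call chain: main.
First divergence: position 13 — shown 'stage result 20', intended 'stage result 4'.
Intended log window:
  11: intermediate pair 4, 1
  12: enter index_entries: left 4 right 1
  13: stage result 4
Execution walk:
  fold_scores([0, 0, 4, -3, 6]) -> 4  [called from rate_window, line 31]
  merge_totals([0, 0, 4, -3, 6], -3) -> 1  [called from rate_window, line 32]
  index_entries(4, 1) -> 20  [called from rate_window, line 34]
  rate_window([0, 0, 4, -3, 6], -3) -> 20  [called from main, line 39]
Log origin:
  1: from rate_window, line 30
  2: from fold_scores, line 2
  3: from fold_scores, line 7
  4: from merge_totals, line 11
  5-9: from merge_totals, line 16
  10: from merge_totals, line 17
  11: from rate_window, line 33
  12: from index_entries, line 21
  13: from main, line 40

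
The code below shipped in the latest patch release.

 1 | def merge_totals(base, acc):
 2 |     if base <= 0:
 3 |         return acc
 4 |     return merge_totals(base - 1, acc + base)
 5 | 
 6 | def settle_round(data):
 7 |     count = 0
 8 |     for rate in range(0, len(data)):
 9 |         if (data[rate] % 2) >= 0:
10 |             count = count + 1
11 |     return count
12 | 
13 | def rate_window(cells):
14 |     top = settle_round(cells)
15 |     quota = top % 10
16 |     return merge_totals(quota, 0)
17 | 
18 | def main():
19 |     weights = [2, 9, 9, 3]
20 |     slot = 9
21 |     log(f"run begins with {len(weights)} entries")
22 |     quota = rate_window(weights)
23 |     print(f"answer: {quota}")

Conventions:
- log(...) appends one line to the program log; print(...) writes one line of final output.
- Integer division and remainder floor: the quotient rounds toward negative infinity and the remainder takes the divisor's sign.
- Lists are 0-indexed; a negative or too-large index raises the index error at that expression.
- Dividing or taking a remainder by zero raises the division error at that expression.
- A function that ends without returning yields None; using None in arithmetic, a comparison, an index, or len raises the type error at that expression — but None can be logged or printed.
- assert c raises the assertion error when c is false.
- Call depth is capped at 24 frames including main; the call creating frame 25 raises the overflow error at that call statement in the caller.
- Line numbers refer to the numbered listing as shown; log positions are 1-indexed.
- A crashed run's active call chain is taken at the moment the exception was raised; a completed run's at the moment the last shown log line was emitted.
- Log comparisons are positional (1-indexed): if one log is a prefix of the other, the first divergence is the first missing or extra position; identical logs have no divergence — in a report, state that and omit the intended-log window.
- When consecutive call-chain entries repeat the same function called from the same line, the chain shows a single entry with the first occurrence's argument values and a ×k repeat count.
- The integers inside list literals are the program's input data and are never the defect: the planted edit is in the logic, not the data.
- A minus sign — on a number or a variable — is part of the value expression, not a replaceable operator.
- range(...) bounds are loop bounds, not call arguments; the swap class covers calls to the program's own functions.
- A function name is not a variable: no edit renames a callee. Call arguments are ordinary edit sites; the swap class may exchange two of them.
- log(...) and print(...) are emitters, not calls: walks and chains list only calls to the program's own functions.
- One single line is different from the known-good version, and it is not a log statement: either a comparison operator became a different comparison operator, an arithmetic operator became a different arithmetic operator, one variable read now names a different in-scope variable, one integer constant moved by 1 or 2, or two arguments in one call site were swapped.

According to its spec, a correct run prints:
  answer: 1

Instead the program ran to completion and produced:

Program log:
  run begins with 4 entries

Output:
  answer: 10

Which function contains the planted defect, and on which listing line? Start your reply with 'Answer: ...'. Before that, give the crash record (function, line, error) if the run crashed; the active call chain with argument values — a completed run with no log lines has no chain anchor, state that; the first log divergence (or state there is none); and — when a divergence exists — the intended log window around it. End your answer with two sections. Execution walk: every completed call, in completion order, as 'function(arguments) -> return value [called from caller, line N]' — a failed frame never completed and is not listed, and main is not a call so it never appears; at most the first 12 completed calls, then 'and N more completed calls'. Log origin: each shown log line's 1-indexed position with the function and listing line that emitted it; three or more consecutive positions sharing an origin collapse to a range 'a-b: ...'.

Answer: the defect is in settle_round at line 9.
The tell: The logs agree in full; only the final output differs.
Call chain: main.
First divergence: none — the logs agree in full.
Execution walk:
  settle_round([2, 9, 9, 3]) -> 4  [called from rate_window, line 14]
  merge_totals(0, 10) -> 10  [called from merge_totals, line 4]
  merge_totals(1, 9) -> 10  [called from merge_totals, line 4]
  merge_totals(2, 7) -> 10  [called from merge_totals, line 4]
  merge_totals(3, 4) -> 10  [called from merge_totals, line 4]
  merge_totals(4, 0) -> 10  [called from rate_window, line 16]
  rate_window([2, 9, 9, 3]) -> 10  [called from main, line 22]
Origin of each log line:
  1 — main, line 21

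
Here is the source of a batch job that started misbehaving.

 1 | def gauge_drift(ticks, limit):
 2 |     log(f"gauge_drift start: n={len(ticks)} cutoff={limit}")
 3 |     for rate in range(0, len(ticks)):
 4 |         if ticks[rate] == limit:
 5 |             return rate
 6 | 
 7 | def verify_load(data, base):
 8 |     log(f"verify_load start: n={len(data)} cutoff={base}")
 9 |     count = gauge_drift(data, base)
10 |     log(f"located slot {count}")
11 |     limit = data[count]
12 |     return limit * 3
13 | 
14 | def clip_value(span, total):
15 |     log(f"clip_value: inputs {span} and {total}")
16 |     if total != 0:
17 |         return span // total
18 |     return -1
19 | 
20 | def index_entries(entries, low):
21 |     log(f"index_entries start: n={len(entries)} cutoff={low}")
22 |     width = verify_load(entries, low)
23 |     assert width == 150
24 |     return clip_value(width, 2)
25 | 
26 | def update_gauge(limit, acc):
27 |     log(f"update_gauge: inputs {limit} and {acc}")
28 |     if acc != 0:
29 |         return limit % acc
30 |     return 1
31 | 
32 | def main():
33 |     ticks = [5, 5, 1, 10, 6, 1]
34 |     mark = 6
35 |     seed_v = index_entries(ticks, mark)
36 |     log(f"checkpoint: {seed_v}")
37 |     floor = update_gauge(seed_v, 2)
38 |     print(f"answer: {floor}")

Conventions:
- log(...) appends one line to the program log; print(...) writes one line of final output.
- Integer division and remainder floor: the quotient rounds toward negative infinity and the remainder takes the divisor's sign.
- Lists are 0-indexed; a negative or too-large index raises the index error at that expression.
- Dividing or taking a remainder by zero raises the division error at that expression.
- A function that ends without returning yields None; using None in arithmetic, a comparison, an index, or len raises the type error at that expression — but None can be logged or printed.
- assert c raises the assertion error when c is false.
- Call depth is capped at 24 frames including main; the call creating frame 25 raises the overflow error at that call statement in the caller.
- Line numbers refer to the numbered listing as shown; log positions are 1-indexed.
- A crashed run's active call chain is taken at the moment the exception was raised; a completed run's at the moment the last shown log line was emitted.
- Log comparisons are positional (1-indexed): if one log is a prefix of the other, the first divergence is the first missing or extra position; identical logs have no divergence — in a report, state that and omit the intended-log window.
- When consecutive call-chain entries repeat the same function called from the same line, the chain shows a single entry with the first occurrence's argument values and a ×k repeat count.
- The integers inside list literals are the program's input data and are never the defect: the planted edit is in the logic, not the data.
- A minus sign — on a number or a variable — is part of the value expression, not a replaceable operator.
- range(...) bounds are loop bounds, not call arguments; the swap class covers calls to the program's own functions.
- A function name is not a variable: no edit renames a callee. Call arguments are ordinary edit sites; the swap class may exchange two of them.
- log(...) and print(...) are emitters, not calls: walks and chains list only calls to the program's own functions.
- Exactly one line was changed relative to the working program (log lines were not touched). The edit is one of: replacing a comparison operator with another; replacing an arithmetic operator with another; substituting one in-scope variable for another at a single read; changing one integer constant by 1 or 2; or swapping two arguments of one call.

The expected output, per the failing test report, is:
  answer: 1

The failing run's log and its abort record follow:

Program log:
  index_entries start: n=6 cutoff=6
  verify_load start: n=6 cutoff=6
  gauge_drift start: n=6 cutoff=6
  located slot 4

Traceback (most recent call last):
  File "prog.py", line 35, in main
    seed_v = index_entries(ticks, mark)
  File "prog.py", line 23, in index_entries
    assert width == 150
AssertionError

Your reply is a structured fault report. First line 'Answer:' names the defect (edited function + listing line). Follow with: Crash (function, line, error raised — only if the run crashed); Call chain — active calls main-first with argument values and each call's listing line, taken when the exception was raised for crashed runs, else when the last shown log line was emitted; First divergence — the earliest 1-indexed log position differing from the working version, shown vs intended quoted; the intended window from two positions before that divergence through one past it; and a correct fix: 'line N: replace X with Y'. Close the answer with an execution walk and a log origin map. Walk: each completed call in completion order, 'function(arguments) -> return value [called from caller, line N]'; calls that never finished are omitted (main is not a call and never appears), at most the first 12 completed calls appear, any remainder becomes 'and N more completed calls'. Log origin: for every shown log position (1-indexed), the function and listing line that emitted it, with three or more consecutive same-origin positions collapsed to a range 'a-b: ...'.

Answer: the defect is in index_entries at line 23.
Core observation: After 4 matching log lines the faulty run goes silent, while the working version continues with 'clip_value: inputs 18 and 2'.
Crash: index_entries, line 23, AssertionError.
Call chain: main -> index_entries([5, 5, 1, 10, 6, 1], 6) (called at line 35).
First divergence: position 5 — the faulty run's log ends after 4 lines; the working version continues with 'clip_value: inputs 18 and 2'.
Intended log window:
  3: gauge_drift start: n=6 cutoff=6
  4: located slot 4
  5: clip_value: inputs 18 and 2
  6: checkpoint: 9
Execution walk:
  gauge_drift([5, 5, 1, 10, 6, 1], 6) -> 4  [called from verify_load, line 9]
  verify_load([5, 5, 1, 10, 6, 1], 6) -> 18  [called from index_entries, line 22]
Log line origins:
  1: emitted by index_entries (line 21)
  2: emitted by verify_load (line 8)
  3: emitted by gauge_drift (line 2)
  4: emitted by verify_load (line 10)
A correct fix: line 23: replace `==` with `<=`.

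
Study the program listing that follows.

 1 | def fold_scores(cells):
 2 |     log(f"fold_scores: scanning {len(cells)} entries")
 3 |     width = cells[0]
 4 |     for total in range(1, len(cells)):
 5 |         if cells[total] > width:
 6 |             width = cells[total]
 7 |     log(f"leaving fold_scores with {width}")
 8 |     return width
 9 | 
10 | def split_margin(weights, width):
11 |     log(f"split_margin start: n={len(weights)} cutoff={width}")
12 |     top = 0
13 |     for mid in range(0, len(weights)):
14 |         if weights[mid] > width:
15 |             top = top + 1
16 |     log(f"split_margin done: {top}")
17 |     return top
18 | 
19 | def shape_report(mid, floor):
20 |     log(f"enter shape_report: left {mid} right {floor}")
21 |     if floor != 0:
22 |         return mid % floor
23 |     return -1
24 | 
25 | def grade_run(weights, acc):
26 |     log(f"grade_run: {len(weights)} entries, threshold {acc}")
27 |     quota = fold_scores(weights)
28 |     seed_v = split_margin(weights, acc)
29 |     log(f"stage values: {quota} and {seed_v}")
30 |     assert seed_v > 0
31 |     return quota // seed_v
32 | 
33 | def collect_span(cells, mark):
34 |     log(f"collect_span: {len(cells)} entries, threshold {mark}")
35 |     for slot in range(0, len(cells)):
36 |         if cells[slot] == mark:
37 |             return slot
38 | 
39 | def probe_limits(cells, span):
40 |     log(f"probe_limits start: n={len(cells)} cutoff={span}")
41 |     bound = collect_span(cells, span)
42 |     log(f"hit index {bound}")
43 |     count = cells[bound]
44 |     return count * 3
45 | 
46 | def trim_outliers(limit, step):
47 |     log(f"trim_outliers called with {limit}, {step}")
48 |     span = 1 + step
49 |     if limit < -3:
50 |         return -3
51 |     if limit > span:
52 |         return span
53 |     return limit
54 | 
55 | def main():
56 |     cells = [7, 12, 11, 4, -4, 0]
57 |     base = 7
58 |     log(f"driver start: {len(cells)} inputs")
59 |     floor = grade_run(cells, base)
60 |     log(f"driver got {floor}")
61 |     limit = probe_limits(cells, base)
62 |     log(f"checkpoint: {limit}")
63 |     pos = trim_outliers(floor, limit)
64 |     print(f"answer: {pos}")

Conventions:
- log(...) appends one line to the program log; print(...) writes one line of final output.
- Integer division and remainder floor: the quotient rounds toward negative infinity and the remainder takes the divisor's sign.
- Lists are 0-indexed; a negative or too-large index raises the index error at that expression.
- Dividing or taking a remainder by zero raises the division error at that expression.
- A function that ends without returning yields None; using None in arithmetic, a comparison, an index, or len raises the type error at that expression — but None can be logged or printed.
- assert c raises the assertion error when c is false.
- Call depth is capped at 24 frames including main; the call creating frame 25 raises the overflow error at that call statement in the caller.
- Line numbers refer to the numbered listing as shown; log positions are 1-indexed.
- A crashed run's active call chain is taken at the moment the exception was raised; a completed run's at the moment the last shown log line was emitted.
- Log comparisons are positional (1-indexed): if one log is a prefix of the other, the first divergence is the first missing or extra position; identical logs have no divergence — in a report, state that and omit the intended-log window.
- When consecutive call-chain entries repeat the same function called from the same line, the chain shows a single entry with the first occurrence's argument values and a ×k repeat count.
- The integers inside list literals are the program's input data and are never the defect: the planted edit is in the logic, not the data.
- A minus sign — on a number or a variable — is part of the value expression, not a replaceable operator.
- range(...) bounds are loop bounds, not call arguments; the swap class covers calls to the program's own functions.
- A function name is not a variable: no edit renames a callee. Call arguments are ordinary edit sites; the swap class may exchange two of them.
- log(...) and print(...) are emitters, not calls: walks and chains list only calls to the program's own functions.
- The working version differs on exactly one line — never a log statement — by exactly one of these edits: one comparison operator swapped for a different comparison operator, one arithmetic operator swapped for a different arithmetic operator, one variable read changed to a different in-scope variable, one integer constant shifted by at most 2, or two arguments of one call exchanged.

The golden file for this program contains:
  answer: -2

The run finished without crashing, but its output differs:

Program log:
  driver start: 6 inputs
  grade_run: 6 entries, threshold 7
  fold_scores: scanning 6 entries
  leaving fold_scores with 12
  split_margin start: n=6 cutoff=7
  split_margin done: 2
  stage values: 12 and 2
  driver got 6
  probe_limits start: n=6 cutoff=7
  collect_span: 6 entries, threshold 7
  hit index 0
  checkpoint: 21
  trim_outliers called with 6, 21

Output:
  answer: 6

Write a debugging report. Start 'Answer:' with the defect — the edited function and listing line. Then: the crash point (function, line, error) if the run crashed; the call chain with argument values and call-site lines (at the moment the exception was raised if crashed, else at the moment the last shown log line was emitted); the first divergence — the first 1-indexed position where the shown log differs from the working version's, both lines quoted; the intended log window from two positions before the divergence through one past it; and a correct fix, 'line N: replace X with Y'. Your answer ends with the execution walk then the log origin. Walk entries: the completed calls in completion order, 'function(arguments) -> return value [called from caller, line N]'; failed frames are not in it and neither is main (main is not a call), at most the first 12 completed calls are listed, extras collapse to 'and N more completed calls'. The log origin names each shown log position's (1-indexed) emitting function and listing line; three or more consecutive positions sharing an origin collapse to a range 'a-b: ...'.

Answer: the defect is in fold_scores at line 5.
Key fact: Log line 4 is where behavior first shows: 'leaving fold_scores with 12' appears instead of 'leaving fold_scores with -4'.
Call chain: main -> trim_outliers(6, 21) (called at line 63).
First divergence: position 4; shown 'leaving fold_scores with 12' vs intended 'leaving fold_scores with -4'.
Intended log window:
  2: grade_run: 6 entries, threshold 7
  3: fold_scores: scanning 6 entries
  4: leaving fold_scores with -4
  5: split_margin start: n=6 cutoff=7
Execution walk:
  fold_scores([7, 12, 11, 4, -4, 0]) -> 12  [called from grade_run, line 27]
  split_margin([7, 12, 11, 4, -4, 0], 7) -> 2  [called from grade_run, line 28]
  grade_run([7, 12, 11, 4, -4, 0], 7) -> 6  [called from main, line 59]
  collect_span([7, 12, 11, 4, -4, 0], 7) -> 0  [called from probe_limits, line 41]
  probe_limits([7, 12, 11, 4, -4, 0], 7) -> 21  [called from main, line 61]
  trim_outliers(6, 21) -> 6  [called from main, line 63]
Origin of each log line:
  1 — main, line 58
  2 — grade_run, line 26
  3 — fold_scores, line 2
  4 — fold_scores, line 7
  5 — split_margin, line 11
  6 — split_margin, line 16
  7 — grade_run, line 29
  8 — main, line 60
  9 — probe_limits, line 40
  10 — collect_span, line 34
  11 — probe_limits, line 42
  12 — main, line 62
  13 — trim_outliers, line 47
A correct fix: line 5: replace `>` with `<`.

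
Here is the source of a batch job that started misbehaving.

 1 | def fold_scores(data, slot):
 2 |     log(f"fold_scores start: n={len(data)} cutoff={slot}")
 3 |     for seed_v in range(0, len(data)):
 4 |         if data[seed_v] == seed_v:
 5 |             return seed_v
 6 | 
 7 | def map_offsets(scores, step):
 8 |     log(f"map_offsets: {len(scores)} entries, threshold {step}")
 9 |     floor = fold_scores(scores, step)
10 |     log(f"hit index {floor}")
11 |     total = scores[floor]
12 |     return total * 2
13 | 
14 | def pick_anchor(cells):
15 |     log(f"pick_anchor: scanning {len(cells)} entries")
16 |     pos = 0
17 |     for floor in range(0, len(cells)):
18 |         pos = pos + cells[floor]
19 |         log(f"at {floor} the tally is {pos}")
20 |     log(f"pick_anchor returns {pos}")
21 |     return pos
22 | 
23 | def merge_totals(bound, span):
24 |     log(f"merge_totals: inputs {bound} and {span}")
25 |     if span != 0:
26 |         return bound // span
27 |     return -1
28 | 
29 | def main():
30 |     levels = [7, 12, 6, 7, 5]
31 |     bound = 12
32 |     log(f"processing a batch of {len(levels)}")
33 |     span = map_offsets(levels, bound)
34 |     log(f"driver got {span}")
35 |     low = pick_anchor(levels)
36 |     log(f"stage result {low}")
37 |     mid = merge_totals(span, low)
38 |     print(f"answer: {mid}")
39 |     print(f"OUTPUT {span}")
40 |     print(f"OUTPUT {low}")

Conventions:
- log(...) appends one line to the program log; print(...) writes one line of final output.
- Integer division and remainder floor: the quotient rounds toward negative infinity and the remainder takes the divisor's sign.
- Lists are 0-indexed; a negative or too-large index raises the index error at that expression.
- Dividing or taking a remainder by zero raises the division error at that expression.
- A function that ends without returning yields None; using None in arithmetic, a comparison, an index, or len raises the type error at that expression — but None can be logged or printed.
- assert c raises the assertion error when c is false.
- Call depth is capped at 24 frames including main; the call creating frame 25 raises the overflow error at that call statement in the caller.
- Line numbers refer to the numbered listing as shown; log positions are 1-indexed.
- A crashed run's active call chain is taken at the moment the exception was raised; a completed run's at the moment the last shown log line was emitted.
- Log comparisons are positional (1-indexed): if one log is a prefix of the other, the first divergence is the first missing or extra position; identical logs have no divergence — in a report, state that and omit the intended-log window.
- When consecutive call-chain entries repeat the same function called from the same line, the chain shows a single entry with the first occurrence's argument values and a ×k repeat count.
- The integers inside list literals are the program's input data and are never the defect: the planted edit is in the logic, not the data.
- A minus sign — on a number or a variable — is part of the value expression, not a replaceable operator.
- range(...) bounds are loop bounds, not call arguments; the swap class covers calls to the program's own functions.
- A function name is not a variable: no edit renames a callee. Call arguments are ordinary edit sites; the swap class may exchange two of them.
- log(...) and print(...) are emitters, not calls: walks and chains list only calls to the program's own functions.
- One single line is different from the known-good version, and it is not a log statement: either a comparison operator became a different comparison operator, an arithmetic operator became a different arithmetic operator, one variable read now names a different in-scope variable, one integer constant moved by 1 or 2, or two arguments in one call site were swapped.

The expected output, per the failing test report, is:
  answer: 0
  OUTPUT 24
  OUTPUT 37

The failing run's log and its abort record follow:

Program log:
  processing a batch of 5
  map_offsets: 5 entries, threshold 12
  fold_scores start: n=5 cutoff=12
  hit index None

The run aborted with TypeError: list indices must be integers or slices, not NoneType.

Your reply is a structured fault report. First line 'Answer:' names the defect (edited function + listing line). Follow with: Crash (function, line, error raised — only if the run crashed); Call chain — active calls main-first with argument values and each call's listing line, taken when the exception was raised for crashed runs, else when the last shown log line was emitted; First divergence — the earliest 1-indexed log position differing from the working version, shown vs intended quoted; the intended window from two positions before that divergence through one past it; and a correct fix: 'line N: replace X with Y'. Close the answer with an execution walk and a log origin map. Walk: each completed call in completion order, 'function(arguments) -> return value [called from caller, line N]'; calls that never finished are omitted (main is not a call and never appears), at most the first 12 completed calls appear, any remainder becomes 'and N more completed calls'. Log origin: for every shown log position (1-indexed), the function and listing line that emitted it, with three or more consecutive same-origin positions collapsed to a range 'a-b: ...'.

Answer: the defect is in fold_scores at line 4.
Core observation: Log line 4 is where behavior first shows: 'hit index None' appears instead of 'hit index 1'.
Crash: map_offsets, line 11, TypeError.
Call chain: main -> map_offsets([7, 12, 6, 7, 5], 12) (called at line 33).
First divergence: position 4 — the shown line 'hit index None' should read 'hit index 1'.
Intended log window:
  2: map_offsets: 5 entries, threshold 12
  3: fold_scores start: n=5 cutoff=12
  4: hit index 1
  5: driver got 24
Execution walk:
  fold_scores([7, 12, 6, 7, 5], 12) -> None  [called from map_offsets, line 9]
Log line origins:
  1: logged in main at line 32
  2: logged in map_offsets at line 8
  3: logged in fold_scores at line 2
  4: logged in map_offsets at line 10
A correct fix: line 4: replace `data[seed_v] == seed_v` with `data[seed_v] == slot`.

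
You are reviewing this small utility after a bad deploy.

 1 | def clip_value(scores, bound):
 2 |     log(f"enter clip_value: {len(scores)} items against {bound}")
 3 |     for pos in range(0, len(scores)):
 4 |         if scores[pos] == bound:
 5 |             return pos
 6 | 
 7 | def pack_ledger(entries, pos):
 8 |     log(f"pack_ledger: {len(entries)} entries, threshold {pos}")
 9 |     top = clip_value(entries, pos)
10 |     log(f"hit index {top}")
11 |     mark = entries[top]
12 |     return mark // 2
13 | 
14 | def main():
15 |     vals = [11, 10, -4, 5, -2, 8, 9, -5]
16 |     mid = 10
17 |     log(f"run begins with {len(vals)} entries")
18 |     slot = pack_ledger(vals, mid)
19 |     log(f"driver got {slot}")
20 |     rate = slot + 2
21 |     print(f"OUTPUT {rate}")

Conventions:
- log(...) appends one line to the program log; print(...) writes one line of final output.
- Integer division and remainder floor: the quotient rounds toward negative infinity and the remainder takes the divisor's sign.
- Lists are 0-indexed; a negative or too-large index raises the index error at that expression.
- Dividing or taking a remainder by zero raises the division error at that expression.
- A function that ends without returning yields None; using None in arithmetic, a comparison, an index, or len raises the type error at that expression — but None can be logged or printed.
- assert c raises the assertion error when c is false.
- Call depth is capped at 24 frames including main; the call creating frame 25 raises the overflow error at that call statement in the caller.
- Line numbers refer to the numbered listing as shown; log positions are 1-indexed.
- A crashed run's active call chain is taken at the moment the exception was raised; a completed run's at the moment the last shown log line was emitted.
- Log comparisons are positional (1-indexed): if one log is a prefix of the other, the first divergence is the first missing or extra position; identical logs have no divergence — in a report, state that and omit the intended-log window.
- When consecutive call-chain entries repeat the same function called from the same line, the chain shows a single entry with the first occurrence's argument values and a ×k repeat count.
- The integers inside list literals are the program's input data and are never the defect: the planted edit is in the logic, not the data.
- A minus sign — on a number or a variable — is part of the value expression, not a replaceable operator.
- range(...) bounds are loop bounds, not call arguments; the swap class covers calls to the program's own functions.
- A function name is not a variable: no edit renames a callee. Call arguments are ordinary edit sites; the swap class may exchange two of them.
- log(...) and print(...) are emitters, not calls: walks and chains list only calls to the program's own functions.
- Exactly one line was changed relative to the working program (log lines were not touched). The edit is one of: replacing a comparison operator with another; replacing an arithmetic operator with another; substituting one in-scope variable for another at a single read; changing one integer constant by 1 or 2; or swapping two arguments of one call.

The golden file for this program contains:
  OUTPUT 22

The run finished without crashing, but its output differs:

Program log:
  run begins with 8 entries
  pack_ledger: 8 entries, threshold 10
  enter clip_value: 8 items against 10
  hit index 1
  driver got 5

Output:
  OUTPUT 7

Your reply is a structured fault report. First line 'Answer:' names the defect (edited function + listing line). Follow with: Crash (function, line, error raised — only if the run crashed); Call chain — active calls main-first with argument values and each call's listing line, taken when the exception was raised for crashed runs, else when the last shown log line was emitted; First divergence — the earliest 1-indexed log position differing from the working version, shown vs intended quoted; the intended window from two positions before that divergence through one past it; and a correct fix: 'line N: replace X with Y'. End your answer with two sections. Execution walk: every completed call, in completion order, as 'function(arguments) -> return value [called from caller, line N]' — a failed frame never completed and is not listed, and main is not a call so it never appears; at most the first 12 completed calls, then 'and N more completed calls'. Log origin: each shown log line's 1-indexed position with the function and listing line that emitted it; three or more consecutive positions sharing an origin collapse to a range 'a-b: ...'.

Answer: the defect is in pack_ledger at line 12.
The tell: Everything matches until log position 5, which reads 'driver got 5' in place of 'driver got 20'.
Call chain: main.
First divergence: position 5 — the shown line 'driver got 5' should read 'driver got 20'.
Intended log window:
  3: enter clip_value: 8 items against 10
  4: hit index 1
  5: driver got 20
Execution walk:
  clip_value([11, 10, -4, 5, -2, 8, 9, -5], 10) -> 1  [called from pack_ledger, line 9]
  pack_ledger([11, 10, -4, 5, -2, 8, 9, -5], 10) -> 5  [called from main, line 18]
Origin of each log line:
  1: from main, line 17
  2: from pack_ledger, line 8
  3: from clip_value, line 2
  4: from pack_ledger, line 10
  5: from main, line 19
A correct fix: line 12: replace `//` with `*`.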